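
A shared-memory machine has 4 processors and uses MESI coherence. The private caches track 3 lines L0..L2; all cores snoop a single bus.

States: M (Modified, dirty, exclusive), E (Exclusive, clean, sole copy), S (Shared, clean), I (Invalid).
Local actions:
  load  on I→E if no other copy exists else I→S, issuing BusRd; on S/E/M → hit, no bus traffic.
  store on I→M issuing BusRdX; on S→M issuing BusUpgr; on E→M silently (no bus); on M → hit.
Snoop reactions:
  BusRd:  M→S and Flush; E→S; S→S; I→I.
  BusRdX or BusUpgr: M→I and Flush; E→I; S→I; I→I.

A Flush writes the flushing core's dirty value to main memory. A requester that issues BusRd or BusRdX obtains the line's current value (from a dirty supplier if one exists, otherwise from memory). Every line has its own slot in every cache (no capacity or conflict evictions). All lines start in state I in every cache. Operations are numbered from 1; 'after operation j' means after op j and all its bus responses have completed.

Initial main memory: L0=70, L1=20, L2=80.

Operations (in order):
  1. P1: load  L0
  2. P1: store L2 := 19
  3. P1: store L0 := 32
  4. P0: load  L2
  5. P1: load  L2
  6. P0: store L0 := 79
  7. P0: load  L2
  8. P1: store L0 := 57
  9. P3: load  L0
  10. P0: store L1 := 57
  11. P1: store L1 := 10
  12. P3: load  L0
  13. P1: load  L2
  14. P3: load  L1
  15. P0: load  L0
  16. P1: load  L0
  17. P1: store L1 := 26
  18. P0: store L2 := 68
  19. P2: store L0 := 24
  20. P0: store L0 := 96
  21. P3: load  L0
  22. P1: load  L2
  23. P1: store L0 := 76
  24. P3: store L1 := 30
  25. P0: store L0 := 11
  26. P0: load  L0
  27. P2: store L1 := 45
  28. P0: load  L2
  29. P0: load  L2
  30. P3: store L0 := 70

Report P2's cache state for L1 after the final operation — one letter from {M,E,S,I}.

step 1: P1: load  L0  ⟶  IEII  (L0)  txn=BusRd  M[L0]=70
step 2: P1: store L2 := 19  ⟶  IMII  (L2)  txn=BusRdX  M[L2]=80
step 3: P1: store L0 := 32  ⟶  IMII  (L0)  txn=∅  M[L0]=70
step 4: P0: load  L2  ⟶  SSII  (L2)  txn=BusRd+Flush  M[L2]=19
step 5: P1: load  L2  ⟶  SSII  (L2)  txn=∅  M[L2]=19
step 6: P0: store L0 := 79  ⟶  MIII  (L0)  txn=BusRdX+Flush  M[L0]=32
step 7: P0: load  L2  ⟶  SSII  (L2)  txn=∅  M[L2]=19
step 8: P1: store L0 := 57  ⟶  IMII  (L0)  txn=BusRdX+Flush  M[L0]=79
step 9: P3: load  L0  ⟶  ISIS  (L0)  txn=BusRd+Flush  M[L0]=57
step 10: P0: store L1 := 57  ⟶  MIII  (L1)  txn=BusRdX  M[L1]=20
step 11: P1: store L1 := 10  ⟶  IMII  (L1)  txn=BusRdX+Flush  M[L1]=57
step 12: P3: load  L0  ⟶  ISIS  (L0)  txn=∅  M[L0]=57
step 13: P1: load  L2  ⟶  SSII  (L2)  txn=∅  M[L2]=19
step 14: P3: load  L1  ⟶  ISIS  (L1)  txn=BusRd+Flush  M[L1]=10
step 15: P0: load  L0  ⟶  SSIS  (L0)  txn=BusRd  M[L0]=57
step 16: P1: load  L0  ⟶  SSIS  (L0)  txn=∅  M[L0]=57
step 17: P1: store L1 := 26  ⟶  IMII  (L1)  txn=BusUpgr  M[L1]=10
step 18: P0: store L2 := 68  ⟶  MIII  (L2)  txn=BusUpgr  M[L2]=19
step 19: P2: store L0 := 24  ⟶  IIMI  (L0)  txn=BusRdX  M[L0]=57
step 20: P0: store L0 := 96  ⟶  MIII  (L0)  txn=BusRdX+Flush  M[L0]=24
step 21: P3: load  L0  ⟶  SIIS  (L0)  txn=BusRd+Flush  M[L0]=96
step 22: P1: load  L2  ⟶  SSII  (L2)  txn=BusRd+Flush  M[L2]=68
step 23: P1: store L0 := 76  ⟶  IMII  (L0)  txn=BusRdX  M[L0]=96
step 24: P3: store L1 := 30  ⟶  IIIM  (L1)  txn=BusRdX+Flush  M[L1]=26
step 25: P0: store L0 := 11  ⟶  MIII  (L0)  txn=BusRdX+Flush  M[L0]=76
step 26: P0: load  L0  ⟶  MIII  (L0)  txn=∅  M[L0]=76
step 27: P2: store L1 := 45  ⟶  IIMI  (L1)  txn=BusRdX+Flush  M[L1]=30
step 28: P0: load  L2  ⟶  SSII  (L2)  txn=∅  M[L2]=68
step 29: P0: load  L2  ⟶  SSII  (L2)  txn=∅  M[L2]=68
step 30: P3: store L0 := 70  ⟶  IIIM  (L0)  txn=BusRdX+Flush  M[L0]=11

state = M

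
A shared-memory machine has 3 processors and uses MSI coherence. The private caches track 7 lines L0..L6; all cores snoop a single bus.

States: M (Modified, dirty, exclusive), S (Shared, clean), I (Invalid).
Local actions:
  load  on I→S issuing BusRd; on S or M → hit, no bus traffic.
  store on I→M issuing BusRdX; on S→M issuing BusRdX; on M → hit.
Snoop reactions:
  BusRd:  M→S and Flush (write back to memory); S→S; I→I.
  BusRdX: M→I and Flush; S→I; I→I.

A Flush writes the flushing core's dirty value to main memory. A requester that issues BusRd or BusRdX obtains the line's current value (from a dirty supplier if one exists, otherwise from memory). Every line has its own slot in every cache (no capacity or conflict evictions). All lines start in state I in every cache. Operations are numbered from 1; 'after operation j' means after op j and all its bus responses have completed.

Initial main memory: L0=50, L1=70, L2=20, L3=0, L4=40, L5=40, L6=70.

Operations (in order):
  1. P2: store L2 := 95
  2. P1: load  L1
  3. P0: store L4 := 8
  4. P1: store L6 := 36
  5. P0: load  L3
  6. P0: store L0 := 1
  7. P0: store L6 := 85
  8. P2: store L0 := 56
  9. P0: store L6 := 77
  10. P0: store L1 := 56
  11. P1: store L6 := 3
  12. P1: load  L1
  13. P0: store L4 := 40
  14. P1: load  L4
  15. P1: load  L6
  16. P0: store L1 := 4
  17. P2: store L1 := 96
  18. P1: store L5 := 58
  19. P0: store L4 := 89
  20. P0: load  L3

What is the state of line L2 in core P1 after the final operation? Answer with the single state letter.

step 1: P2: store L2 := 95  ⟶  IIM  (L2)  txn=BusRdX  M[L2]=20
step 2: P1: load  L1  ⟶  ISI  (L1)  txn=BusRd  M[L1]=70
step 3: P0: store L4 := 8  ⟶  MII  (L4)  txn=BusRdX  M[L4]=40
step 4: P1: store L6 := 36  ⟶  IMI  (L6)  txn=BusRdX  M[L6]=70
step 5: P0: load  L3  ⟶  SII  (L3)  txn=BusRd  M[L3]=0
step 6: P0: store L0 := 1  ⟶  MII  (L0)  txn=BusRdX  M[L0]=50
step 7: P0: store L6 := 85  ⟶  MII  (L6)  txn=BusRdX+Flush  M[L6]=36
step 8: P2: store L0 := 56  ⟶  IIM  (L0)  txn=BusRdX+Flush  M[L0]=1
step 9: P0: store L6 := 77  ⟶  MII  (L6)  txn=∅  M[L6]=36
step 10: P0: store L1 := 56  ⟶  MII  (L1)  txn=BusRdX  M[L1]=70
step 11: P1: store L6 := 3  ⟶  IMI  (L6)  txn=BusRdX+Flush  M[L6]=77
step 12: P1: load  L1  ⟶  SSI  (L1)  txn=BusRd+Flush  M[L1]=56
step 13: P0: store L4 := 40  ⟶  MII  (L4)  txn=∅  M[L4]=40
step 14: P1: load  L4  ⟶  SSI  (L4)  txn=BusRd+Flush  M[L4]=40
step 15: P1: load  L6  ⟶  IMI  (L6)  txn=∅  M[L6]=77
step 16: P0: store L1 := 4  ⟶  MII  (L1)  txn=BusRdX  M[L1]=56
step 17: P2: store L1 := 96  ⟶  IIM  (L1)  txn=BusRdX+Flush  M[L1]=4
step 18: P1: store L5 := 58  ⟶  IMI  (L5)  txn=BusRdX  M[L5]=40
step 19: P0: store L4 := 89  ⟶  MII  (L4)  txn=BusRdX  M[L4]=40
step 20: P0: load  L3  ⟶  SII  (L3)  txn=∅  M[L3]=0

state = I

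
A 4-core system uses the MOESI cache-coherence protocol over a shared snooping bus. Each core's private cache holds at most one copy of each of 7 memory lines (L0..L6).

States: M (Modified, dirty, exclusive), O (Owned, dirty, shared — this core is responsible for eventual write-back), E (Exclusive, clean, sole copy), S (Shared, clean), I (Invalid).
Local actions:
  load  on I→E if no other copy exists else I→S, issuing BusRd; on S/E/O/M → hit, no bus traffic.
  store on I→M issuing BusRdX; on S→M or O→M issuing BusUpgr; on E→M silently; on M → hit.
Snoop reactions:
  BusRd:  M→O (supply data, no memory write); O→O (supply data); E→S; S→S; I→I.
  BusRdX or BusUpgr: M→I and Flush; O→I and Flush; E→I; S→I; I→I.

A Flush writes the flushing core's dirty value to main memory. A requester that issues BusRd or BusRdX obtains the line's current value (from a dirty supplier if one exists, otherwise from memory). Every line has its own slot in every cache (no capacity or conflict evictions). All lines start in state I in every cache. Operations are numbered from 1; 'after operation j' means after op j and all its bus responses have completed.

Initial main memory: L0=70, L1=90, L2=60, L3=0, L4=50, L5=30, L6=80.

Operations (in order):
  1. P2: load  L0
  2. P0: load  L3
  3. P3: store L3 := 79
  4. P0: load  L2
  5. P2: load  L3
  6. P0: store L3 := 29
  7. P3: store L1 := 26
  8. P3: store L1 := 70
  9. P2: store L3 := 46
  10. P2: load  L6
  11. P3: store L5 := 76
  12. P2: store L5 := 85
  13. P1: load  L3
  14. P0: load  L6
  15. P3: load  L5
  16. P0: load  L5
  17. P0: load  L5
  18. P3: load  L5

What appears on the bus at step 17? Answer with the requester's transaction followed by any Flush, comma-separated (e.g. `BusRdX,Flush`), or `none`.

[1] P2: load  L0 | P0:I, P1:I, P2:E(70), P3:I | bus: BusRd
[2] P0: load  L3 | P0:E(0), P1:I, P2:I, P3:I | bus: BusRd
[3] P3: store L3 := 79 | P0:I, P1:I, P2:I, P3:M(79) | bus: BusRdX
[4] P0: load  L2 | P0:E(60), P1:I, P2:I, P3:I | bus: BusRd
[5] P2: load  L3 | P0:I, P1:I, P2:S(79), P3:O(79) | bus: BusRd
[6] P0: store L3 := 29 | P0:M(29), P1:I, P2:I, P3:I | bus: BusRdX,Flush
[7] P3: store L1 := 26 | P0:I, P1:I, P2:I, P3:M(26) | bus: BusRdX
[8] P3: store L1 := 70 | P0:I, P1:I, P2:I, P3:M(70) | bus: none
[9] P2: store L3 := 46 | P0:I, P1:I, P2:M(46), P3:I | bus: BusRdX,Flush
[10] P2: load  L6 | P0:I, P1:I, P2:E(80), P3:I | bus: BusRd
[11] P3: store L5 := 76 | P0:I, P1:I, P2:I, P3:M(76) | bus: BusRdX
[12] P2: store L5 := 85 | P0:I, P1:I, P2:M(85), P3:I | bus: BusRdX,Flush
[13] P1: load  L3 | P0:I, P1:S(46), P2:O(46), P3:I | bus: BusRd
[14] P0: load  L6 | P0:S(80), P1:I, P2:S(80), P3:I | bus: BusRd
[15] P3: load  L5 | P0:I, P1:I, P2:O(85), P3:S(85) | bus: BusRd
[16] P0: load  L5 | P0:S(85), P1:I, P2:O(85), P3:S(85) | bus: BusRd
[17] P0: load  L5 | P0:S(85), P1:I, P2:O(85), P3:S(85) | bus: none
[18] P3: load  L5 | P0:S(85), P1:I, P2:O(85), P3:S(85) | bus: none

bus = none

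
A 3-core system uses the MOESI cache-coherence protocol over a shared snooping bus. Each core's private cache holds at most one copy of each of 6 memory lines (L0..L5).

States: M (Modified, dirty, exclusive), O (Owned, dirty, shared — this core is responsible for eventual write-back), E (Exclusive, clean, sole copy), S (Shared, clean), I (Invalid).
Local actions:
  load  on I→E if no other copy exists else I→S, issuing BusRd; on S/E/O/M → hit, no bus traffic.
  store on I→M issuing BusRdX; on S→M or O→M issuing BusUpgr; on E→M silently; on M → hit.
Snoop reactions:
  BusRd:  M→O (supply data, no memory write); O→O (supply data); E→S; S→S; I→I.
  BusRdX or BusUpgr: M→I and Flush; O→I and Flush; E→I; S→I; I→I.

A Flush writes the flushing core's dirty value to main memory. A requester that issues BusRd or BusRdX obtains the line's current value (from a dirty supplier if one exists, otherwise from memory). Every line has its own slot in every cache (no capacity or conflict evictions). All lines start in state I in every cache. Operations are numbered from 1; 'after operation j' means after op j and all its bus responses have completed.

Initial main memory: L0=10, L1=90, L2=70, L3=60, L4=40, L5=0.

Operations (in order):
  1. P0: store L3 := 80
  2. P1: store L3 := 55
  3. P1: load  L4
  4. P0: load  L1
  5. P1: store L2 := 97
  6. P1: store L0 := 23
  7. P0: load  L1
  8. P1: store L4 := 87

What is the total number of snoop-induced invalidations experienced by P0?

  op1 P0: store L3 := 80 → M/I/I on L3; bus BusRdX; mem=60
  op2 P1: store L3 := 55 → I/M/I on L3; bus BusRdX Flush; mem=80
  op3 P1: load  L4 → I/E/I on L4; bus BusRd; mem=40
  op4 P0: load  L1 → E/I/I on L1; bus BusRd; mem=90
  op5 P1: store L2 := 97 → I/M/I on L2; bus BusRdX; mem=70
  op6 P1: store L0 := 23 → I/M/I on L0; bus BusRdX; mem=10
  op7 P0: load  L1 → E/I/I on L1; bus (none); mem=90
  op8 P1: store L4 := 87 → I/M/I on L4; bus (none); mem=40

invalidations = 1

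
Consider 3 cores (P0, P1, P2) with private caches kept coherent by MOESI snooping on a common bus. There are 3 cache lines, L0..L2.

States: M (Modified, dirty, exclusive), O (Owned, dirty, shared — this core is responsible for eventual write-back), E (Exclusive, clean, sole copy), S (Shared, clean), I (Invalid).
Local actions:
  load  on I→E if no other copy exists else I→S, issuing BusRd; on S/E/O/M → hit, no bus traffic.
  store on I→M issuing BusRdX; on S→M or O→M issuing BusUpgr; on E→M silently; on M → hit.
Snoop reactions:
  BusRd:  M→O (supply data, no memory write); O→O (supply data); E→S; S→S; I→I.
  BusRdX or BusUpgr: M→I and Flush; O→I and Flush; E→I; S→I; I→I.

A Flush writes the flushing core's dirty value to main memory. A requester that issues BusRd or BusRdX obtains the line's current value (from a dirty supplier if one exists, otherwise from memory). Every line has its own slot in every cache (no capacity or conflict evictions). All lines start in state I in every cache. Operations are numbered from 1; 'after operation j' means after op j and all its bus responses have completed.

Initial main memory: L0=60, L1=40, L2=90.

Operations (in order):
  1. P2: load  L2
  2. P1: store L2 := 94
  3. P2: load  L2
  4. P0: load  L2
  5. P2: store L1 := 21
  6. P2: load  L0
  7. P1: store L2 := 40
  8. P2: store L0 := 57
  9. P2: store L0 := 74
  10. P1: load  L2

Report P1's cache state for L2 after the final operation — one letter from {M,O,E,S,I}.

step 1: P2: load  L2  ⟶  IIE  (L2)  txn=BusRd  M[L2]=90
step 2: P1: store L2 := 94  ⟶  IMI  (L2)  txn=BusRdX  M[L2]=90
step 3: P2: load  L2  ⟶  IOS  (L2)  txn=BusRd  M[L2]=90
step 4: P0: load  L2  ⟶  SOS  (L2)  txn=BusRd  M[L2]=90
step 5: P2: store L1 := 21  ⟶  IIM  (L1)  txn=BusRdX  M[L1]=40
step 6: P2: load  L0  ⟶  IIE  (L0)  txn=BusRd  M[L0]=60
step 7: P1: store L2 := 40  ⟶  IMI  (L2)  txn=BusUpgr  M[L2]=90
step 8: P2: store L0 := 57  ⟶  IIM  (L0)  txn=∅  M[L0]=60
step 9: P2: store L0 := 74  ⟶  IIM  (L0)  txn=∅  M[L0]=60
step 10: P1: load  L2  ⟶  IMI  (L2)  txn=∅  M[L2]=90

state = M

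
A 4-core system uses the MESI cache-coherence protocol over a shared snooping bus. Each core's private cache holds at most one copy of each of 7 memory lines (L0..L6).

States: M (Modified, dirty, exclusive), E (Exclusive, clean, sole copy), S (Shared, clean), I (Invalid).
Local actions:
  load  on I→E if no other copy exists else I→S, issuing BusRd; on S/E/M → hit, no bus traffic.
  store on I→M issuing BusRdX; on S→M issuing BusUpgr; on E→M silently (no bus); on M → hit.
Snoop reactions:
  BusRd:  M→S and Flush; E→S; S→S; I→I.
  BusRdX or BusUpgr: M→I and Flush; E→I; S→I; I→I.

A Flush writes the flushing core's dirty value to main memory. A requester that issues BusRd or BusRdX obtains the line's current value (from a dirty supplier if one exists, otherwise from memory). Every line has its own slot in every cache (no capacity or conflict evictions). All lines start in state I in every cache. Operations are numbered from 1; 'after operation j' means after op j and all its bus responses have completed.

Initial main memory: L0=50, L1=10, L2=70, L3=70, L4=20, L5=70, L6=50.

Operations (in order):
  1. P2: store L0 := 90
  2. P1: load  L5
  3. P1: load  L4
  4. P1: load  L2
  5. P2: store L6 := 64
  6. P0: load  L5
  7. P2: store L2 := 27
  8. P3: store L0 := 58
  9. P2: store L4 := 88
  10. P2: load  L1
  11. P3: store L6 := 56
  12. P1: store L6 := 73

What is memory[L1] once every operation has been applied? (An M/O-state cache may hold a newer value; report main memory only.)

  op1 P2: store L0 := 90 → I/I/M/I on L0; bus BusRdX; mem=50
  op2 P1: load  L5 → I/E/I/I on L5; bus BusRd; mem=70
  op3 P1: load  L4 → I/E/I/I on L4; bus BusRd; mem=20
  op4 P1: load  L2 → I/E/I/I on L2; bus BusRd; mem=70
  op5 P2: store L6 := 64 → I/I/M/I on L6; bus BusRdX; mem=50
  op6 P0: load  L5 → S/S/I/I on L5; bus BusRd; mem=70
  op7 P2: store L2 := 27 → I/I/M/I on L2; bus BusRdX; mem=70
  op8 P3: store L0 := 58 → I/I/I/M on L0; bus BusRdX Flush; mem=90
  op9 P2: store L4 := 88 → I/I/M/I on L4; bus BusRdX; mem=20
  op10 P2: load  L1 → I/I/E/I on L1; bus BusRd; mem=10
  op11 P3: store L6 := 56 → I/I/I/M on L6; bus BusRdX Flush; mem=64
  op12 P1: store L6 := 73 → I/M/I/I on L6; bus BusRdX Flush; mem=56

memory[L1] = 10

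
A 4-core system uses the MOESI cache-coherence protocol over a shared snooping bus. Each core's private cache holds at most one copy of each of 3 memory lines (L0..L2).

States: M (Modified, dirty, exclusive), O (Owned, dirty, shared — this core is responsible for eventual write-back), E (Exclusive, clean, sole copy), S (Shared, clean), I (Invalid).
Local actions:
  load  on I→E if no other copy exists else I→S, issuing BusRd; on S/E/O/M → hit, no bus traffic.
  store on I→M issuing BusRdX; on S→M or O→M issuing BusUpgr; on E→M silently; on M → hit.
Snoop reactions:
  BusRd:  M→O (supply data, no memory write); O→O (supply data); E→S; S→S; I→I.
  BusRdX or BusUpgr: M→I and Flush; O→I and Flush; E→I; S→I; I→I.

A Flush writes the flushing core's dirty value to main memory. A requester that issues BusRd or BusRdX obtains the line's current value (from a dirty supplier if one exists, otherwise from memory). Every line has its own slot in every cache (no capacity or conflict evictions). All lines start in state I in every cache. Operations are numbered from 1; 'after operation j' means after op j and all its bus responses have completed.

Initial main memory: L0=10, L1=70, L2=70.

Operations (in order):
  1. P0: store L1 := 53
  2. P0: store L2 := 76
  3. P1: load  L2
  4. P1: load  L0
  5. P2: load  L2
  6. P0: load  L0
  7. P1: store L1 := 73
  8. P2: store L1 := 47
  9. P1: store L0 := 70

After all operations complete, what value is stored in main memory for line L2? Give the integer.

memory[L2] = 70

[1] P0: store L1 := 53 | P0:M(53), P1:I, P2:I, P3:I | bus: BusRdX
[2] P0: store L2 := 76 | P0:M(76), P1:I, P2:I, P3:I | bus: BusRdX
[3] P1: load  L2 | P0:O(76), P1:S(76), P2:I, P3:I | bus: BusRd
[4] P1: load  L0 | P0:I, P1:E(10), P2:I, P3:I | bus: BusRd
[5] P2: load  L2 | P0:O(76), P1:S(76), P2:S(76), P3:I | bus: BusRd
[6] P0: load  L0 | P0:S(10), P1:S(10), P2:I, P3:I | bus: BusRd
[7] P1: store L1 := 73 | P0:I, P1:M(73), P2:I, P3:I | bus: BusRdX,Flush
[8] P2: store L1 := 47 | P0:I, P1:I, P2:M(47), P3:I | bus: BusRdX,Flush
[9] P1: store L0 := 70 | P0:I, P1:M(70), P2:I, P3:I | bus: BusUpgr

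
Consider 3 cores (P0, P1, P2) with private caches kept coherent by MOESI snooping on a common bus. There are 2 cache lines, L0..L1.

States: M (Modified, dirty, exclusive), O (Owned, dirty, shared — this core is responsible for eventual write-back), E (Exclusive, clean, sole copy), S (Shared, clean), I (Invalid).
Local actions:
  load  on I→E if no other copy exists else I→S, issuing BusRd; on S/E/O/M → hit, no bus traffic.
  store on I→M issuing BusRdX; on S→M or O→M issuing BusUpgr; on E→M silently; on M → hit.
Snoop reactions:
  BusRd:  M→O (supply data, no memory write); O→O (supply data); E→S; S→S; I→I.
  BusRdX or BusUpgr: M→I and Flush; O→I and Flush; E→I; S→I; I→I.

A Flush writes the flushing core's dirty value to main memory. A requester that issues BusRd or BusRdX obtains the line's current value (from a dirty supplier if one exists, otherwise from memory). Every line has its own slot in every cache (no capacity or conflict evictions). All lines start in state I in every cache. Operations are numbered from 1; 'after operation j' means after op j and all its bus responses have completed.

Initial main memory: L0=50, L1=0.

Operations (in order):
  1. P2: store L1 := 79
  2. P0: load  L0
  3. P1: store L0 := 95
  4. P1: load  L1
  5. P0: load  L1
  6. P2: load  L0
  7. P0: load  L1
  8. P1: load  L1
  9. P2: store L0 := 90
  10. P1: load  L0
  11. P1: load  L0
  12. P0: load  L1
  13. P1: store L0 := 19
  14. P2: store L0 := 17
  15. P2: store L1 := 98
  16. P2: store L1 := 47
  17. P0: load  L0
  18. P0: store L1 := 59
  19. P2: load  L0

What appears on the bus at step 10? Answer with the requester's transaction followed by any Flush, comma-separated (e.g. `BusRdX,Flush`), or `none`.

step 1: P2: store L1 := 79  ⟶  IIM  (L1)  txn=BusRdX  M[L1]=0
step 2: P0: load  L0  ⟶  EII  (L0)  txn=BusRd  M[L0]=50
step 3: P1: store L0 := 95  ⟶  IMI  (L0)  txn=BusRdX  M[L0]=50
step 4: P1: load  L1  ⟶  ISO  (L1)  txn=BusRd  M[L1]=0
step 5: P0: load  L1  ⟶  SSO  (L1)  txn=BusRd  M[L1]=0
step 6: P2: load  L0  ⟶  IOS  (L0)  txn=BusRd  M[L0]=50
step 7: P0: load  L1  ⟶  SSO  (L1)  txn=∅  M[L1]=0
step 8: P1: load  L1  ⟶  SSO  (L1)  txn=∅  M[L1]=0
step 9: P2: store L0 := 90  ⟶  IIM  (L0)  txn=BusUpgr+Flush  M[L0]=95
step 10: P1: load  L0  ⟶  ISO  (L0)  txn=BusRd  M[L0]=95
step 11: P1: load  L0  ⟶  ISO  (L0)  txn=∅  M[L0]=95
step 12: P0: load  L1  ⟶  SSO  (L1)  txn=∅  M[L1]=0
step 13: P1: store L0 := 19  ⟶  IMI  (L0)  txn=BusUpgr+Flush  M[L0]=90
step 14: P2: store L0 := 17  ⟶  IIM  (L0)  txn=BusRdX+Flush  M[L0]=19
step 15: P2: store L1 := 98  ⟶  IIM  (L1)  txn=BusUpgr  M[L1]=0
step 16: P2: store L1 := 47  ⟶  IIM  (L1)  txn=∅  M[L1]=0
step 17: P0: load  L0  ⟶  SIO  (L0)  txn=BusRd  M[L0]=19
step 18: P0: store L1 := 59  ⟶  MII  (L1)  txn=BusRdX+Flush  M[L1]=47
step 19: P2: load  L0  ⟶  SIO  (L0)  txn=∅  M[L0]=19

bus = BusRd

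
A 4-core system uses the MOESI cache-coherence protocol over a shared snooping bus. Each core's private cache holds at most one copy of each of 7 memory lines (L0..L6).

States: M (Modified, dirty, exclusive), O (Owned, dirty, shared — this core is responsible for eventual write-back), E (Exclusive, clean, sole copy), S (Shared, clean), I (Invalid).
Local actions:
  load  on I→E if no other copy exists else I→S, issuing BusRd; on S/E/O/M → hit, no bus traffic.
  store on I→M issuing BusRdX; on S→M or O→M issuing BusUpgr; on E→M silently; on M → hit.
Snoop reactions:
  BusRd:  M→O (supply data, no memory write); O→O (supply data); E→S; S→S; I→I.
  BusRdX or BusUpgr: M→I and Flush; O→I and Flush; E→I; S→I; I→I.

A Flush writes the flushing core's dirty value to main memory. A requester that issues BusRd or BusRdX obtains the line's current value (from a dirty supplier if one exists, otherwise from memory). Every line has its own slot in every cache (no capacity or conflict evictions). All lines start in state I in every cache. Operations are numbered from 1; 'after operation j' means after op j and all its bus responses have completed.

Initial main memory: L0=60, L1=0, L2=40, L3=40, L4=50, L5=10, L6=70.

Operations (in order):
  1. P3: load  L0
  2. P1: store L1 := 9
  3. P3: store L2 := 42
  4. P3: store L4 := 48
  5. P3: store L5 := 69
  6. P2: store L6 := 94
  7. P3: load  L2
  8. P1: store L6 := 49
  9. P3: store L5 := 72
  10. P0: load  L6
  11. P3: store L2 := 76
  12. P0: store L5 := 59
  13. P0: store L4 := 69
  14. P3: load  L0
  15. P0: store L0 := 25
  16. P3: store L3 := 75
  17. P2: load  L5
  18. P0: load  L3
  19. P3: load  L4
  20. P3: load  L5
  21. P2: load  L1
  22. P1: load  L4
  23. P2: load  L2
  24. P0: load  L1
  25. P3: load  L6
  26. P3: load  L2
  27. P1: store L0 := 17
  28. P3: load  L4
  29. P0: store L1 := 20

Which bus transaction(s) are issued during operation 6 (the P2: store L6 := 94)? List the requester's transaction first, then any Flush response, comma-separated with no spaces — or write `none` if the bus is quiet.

bus = BusRdX

step 1: P3: load  L0  ⟶  IIIE  (L0)  txn=BusRd  M[L0]=60
step 2: P1: store L1 := 9  ⟶  IMII  (L1)  txn=BusRdX  M[L1]=0
step 3: P3: store L2 := 42  ⟶  IIIM  (L2)  txn=BusRdX  M[L2]=40
step 4: P3: store L4 := 48  ⟶  IIIM  (L4)  txn=BusRdX  M[L4]=50
step 5: P3: store L5 := 69  ⟶  IIIM  (L5)  txn=BusRdX  M[L5]=10
step 6: P2: store L6 := 94  ⟶  IIMI  (L6)  txn=BusRdX  M[L6]=70
step 7: P3: load  L2  ⟶  IIIM  (L2)  txn=∅  M[L2]=40
step 8: P1: store L6 := 49  ⟶  IMII  (L6)  txn=BusRdX+Flush  M[L6]=94
step 9: P3: store L5 := 72  ⟶  IIIM  (L5)  txn=∅  M[L5]=10
step 10: P0: load  L6  ⟶  SOII  (L6)  txn=BusRd  M[L6]=94
step 11: P3: store L2 := 76  ⟶  IIIM  (L2)  txn=∅  M[L2]=40
step 12: P0: store L5 := 59  ⟶  MIII  (L5)  txn=BusRdX+Flush  M[L5]=72
step 13: P0: store L4 := 69  ⟶  MIII  (L4)  txn=BusRdX+Flush  M[L4]=48
step 14: P3: load  L0  ⟶  IIIE  (L0)  txn=∅  M[L0]=60
step 15: P0: store L0 := 25  ⟶  MIII  (L0)  txn=BusRdX  M[L0]=60
step 16: P3: store L3 := 75  ⟶  IIIM  (L3)  txn=BusRdX  M[L3]=40
step 17: P2: load  L5  ⟶  OISI  (L5)  txn=BusRd  M[L5]=72
step 18: P0: load  L3  ⟶  SIIO  (L3)  txn=BusRd  M[L3]=40
step 19: P3: load  L4  ⟶  OIIS  (L4)  txn=BusRd  M[L4]=48
step 20: P3: load  L5  ⟶  OISS  (L5)  txn=BusRd  M[L5]=72
step 21: P2: load  L1  ⟶  IOSI  (L1)  txn=BusRd  M[L1]=0
step 22: P1: load  L4  ⟶  OSIS  (L4)  txn=BusRd  M[L4]=48
step 23: P2: load  L2  ⟶  IISO  (L2)  txn=BusRd  M[L2]=40
step 24: P0: load  L1  ⟶  SOSI  (L1)  txn=BusRd  M[L1]=0
step 25: P3: load  L6  ⟶  SOIS  (L6)  txn=BusRd  M[L6]=94
step 26: P3: load  L2  ⟶  IISO  (L2)  txn=∅  M[L2]=40
step 27: P1: store L0 := 17  ⟶  IMII  (L0)  txn=BusRdX+Flush  M[L0]=25
step 28: P3: load  L4  ⟶  OSIS  (L4)  txn=∅  M[L4]=48
step 29: P0: store L1 := 20  ⟶  MIII  (L1)  txn=BusUpgr+Flush  M[L1]=9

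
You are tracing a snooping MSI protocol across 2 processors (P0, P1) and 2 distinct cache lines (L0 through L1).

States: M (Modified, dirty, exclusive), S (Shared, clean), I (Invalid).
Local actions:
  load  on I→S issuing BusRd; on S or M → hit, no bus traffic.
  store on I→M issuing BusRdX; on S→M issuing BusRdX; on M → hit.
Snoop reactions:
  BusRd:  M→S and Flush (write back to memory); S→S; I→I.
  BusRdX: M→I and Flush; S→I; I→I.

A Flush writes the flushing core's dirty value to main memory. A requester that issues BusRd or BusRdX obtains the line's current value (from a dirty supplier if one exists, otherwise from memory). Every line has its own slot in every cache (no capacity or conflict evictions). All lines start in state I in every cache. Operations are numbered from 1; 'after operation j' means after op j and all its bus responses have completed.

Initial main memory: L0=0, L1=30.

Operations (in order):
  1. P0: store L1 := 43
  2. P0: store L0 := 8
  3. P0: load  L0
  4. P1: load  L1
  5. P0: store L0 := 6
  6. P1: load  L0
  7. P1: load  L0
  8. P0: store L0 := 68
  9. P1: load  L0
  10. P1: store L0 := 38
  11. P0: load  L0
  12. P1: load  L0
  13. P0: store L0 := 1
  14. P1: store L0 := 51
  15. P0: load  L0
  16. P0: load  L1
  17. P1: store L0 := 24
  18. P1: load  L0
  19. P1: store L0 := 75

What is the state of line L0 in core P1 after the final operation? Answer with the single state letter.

  op1 P0: store L1 := 43 → M/I on L1; bus BusRdX; mem=30
  op2 P0: store L0 := 8 → M/I on L0; bus BusRdX; mem=0
  op3 P0: load  L0 → M/I on L0; bus (none); mem=0
  op4 P1: load  L1 → S/S on L1; bus BusRd Flush; mem=43
  op5 P0: store L0 := 6 → M/I on L0; bus (none); mem=0
  op6 P1: load  L0 → S/S on L0; bus BusRd Flush; mem=6
  op7 P1: load  L0 → S/S on L0; bus (none); mem=6
  op8 P0: store L0 := 68 → M/I on L0; bus BusRdX; mem=6
  op9 P1: load  L0 → S/S on L0; bus BusRd Flush; mem=68
  op10 P1: store L0 := 38 → I/M on L0; bus BusRdX; mem=68
  op11 P0: load  L0 → S/S on L0; bus BusRd Flush; mem=38
  op12 P1: load  L0 → S/S on L0; bus (none); mem=38
  op13 P0: store L0 := 1 → M/I on L0; bus BusRdX; mem=38
  op14 P1: store L0 := 51 → I/M on L0; bus BusRdX Flush; mem=1
  op15 P0: load  L0 → S/S on L0; bus BusRd Flush; mem=51
  op16 P0: load  L1 → S/S on L1; bus (none); mem=43
  op17 P1: store L0 := 24 → I/M on L0; bus BusRdX; mem=51
  op18 P1: load  L0 → I/M on L0; bus (none); mem=51
  op19 P1: store L0 := 75 → I/M on L0; bus (none); mem=51

state = M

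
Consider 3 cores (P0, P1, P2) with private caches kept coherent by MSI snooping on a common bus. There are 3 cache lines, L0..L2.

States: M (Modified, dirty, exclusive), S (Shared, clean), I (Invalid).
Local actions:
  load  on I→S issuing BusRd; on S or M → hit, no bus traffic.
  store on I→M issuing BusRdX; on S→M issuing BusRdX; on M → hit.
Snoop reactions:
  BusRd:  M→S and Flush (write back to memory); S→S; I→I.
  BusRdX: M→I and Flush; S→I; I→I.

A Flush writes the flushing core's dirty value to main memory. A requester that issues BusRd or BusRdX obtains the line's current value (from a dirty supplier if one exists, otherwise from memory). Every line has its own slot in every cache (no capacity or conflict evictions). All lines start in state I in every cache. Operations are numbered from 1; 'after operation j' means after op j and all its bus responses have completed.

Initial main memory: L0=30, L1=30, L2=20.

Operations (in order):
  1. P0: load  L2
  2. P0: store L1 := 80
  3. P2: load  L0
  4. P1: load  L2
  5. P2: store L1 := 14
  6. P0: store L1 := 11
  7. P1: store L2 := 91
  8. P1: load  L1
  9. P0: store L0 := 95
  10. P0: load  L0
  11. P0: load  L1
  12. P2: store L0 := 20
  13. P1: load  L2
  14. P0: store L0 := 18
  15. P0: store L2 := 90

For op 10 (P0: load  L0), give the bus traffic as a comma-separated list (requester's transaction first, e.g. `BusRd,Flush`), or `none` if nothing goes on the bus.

bus = none

  op1 P0: load  L2 → S/I/I on L2; bus BusRd; mem=20
  op2 P0: store L1 := 80 → M/I/I on L1; bus BusRdX; mem=30
  op3 P2: load  L0 → I/I/S on L0; bus BusRd; mem=30
  op4 P1: load  L2 → S/S/I on L2; bus BusRd; mem=20
  op5 P2: store L1 := 14 → I/I/M on L1; bus BusRdX Flush; mem=80
  op6 P0: store L1 := 11 → M/I/I on L1; bus BusRdX Flush; mem=14
  op7 P1: store L2 := 91 → I/M/I on L2; bus BusRdX; mem=20
  op8 P1: load  L1 → S/S/I on L1; bus BusRd Flush; mem=11
  op9 P0: store L0 := 95 → M/I/I on L0; bus BusRdX; mem=30
  op10 P0: load  L0 → M/I/I on L0; bus (none); mem=30
  op11 P0: load  L1 → S/S/I on L1; bus (none); mem=11
  op12 P2: store L0 := 20 → I/I/M on L0; bus BusRdX Flush; mem=95
  op13 P1: load  L2 → I/M/I on L2; bus (none); mem=20
  op14 P0: store L0 := 18 → M/I/I on L0; bus BusRdX Flush; mem=20
  op15 P0: store L2 := 90 → M/I/I on L2; bus BusRdX Flush; mem=91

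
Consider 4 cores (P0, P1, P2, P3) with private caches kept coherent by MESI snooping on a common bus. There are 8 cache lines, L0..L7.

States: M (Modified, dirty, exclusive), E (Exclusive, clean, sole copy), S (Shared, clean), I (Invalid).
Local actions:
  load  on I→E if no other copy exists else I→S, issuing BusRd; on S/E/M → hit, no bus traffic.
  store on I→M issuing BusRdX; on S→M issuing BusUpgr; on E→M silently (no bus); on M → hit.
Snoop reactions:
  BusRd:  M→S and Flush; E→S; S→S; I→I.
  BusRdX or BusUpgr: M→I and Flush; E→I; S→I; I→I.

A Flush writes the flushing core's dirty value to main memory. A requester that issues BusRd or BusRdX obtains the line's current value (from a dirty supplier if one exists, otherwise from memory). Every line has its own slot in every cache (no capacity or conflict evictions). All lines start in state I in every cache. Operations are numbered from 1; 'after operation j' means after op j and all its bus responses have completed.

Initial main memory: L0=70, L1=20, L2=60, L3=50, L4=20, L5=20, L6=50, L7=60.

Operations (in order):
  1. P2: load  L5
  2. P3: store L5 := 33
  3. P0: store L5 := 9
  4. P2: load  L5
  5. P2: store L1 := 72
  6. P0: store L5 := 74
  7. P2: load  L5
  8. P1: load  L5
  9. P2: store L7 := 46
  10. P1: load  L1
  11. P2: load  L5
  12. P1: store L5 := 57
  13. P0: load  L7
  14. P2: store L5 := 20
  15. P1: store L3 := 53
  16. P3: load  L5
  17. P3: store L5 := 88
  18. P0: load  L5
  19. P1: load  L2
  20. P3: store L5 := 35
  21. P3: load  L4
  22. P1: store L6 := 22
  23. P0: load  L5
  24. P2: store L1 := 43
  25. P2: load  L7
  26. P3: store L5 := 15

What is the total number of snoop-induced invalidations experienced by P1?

invalidations = 2

step 1: P2: load  L5  ⟶  IIEI  (L5)  txn=BusRd  M[L5]=20
step 2: P3: store L5 := 33  ⟶  IIIM  (L5)  txn=BusRdX  M[L5]=20
step 3: P0: store L5 := 9  ⟶  MIII  (L5)  txn=BusRdX+Flush  M[L5]=33
step 4: P2: load  L5  ⟶  SISI  (L5)  txn=BusRd+Flush  M[L5]=9
step 5: P2: store L1 := 72  ⟶  IIMI  (L1)  txn=BusRdX  M[L1]=20
step 6: P0: store L5 := 74  ⟶  MIII  (L5)  txn=BusUpgr  M[L5]=9
step 7: P2: load  L5  ⟶  SISI  (L5)  txn=BusRd+Flush  M[L5]=74
step 8: P1: load  L5  ⟶  SSSI  (L5)  txn=BusRd  M[L5]=74
step 9: P2: store L7 := 46  ⟶  IIMI  (L7)  txn=BusRdX  M[L7]=60
step 10: P1: load  L1  ⟶  ISSI  (L1)  txn=BusRd+Flush  M[L1]=72
step 11: P2: load  L5  ⟶  SSSI  (L5)  txn=∅  M[L5]=74
step 12: P1: store L5 := 57  ⟶  IMII  (L5)  txn=BusUpgr  M[L5]=74
step 13: P0: load  L7  ⟶  SISI  (L7)  txn=BusRd+Flush  M[L7]=46
step 14: P2: store L5 := 20  ⟶  IIMI  (L5)  txn=BusRdX+Flush  M[L5]=57
step 15: P1: store L3 := 53  ⟶  IMII  (L3)  txn=BusRdX  M[L3]=50
step 16: P3: load  L5  ⟶  IISS  (L5)  txn=BusRd+Flush  M[L5]=20
step 17: P3: store L5 := 88  ⟶  IIIM  (L5)  txn=BusUpgr  M[L5]=20
step 18: P0: load  L5  ⟶  SIIS  (L5)  txn=BusRd+Flush  M[L5]=88
step 19: P1: load  L2  ⟶  IEII  (L2)  txn=BusRd  M[L2]=60
step 20: P3: store L5 := 35  ⟶  IIIM  (L5)  txn=BusUpgr  M[L5]=88
step 21: P3: load  L4  ⟶  IIIE  (L4)  txn=BusRd  M[L4]=20
step 22: P1: store L6 := 22  ⟶  IMII  (L6)  txn=BusRdX  M[L6]=50
step 23: P0: load  L5  ⟶  SIIS  (L5)  txn=BusRd+Flush  M[L5]=35
step 24: P2: store L1 := 43  ⟶  IIMI  (L1)  txn=BusUpgr  M[L1]=72
step 25: P2: load  L7  ⟶  SISI  (L7)  txn=∅  M[L7]=46
step 26: P3: store L5 := 15  ⟶  IIIM  (L5)  txn=BusUpgr  M[L5]=35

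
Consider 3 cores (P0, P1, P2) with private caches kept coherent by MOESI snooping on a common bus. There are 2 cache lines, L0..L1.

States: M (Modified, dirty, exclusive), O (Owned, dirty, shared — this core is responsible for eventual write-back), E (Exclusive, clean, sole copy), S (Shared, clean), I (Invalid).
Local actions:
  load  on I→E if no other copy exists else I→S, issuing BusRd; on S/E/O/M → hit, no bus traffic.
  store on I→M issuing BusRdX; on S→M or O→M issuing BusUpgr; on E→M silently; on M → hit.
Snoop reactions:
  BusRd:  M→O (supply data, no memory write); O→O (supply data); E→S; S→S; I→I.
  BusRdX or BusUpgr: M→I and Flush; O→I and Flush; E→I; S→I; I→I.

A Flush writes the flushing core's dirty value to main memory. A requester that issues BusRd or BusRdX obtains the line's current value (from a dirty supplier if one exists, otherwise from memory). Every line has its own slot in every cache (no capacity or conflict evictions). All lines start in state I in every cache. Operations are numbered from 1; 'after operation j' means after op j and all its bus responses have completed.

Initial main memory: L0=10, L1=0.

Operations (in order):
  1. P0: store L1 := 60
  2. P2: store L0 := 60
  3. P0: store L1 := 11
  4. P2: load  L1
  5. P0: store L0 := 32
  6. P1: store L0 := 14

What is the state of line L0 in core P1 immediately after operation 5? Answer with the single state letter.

[1] P0: store L1 := 60 | P0:M(60), P1:I, P2:I | bus: BusRdX
[2] P2: store L0 := 60 | P0:I, P1:I, P2:M(60) | bus: BusRdX
[3] P0: store L1 := 11 | P0:M(11), P1:I, P2:I | bus: none
[4] P2: load  L1 | P0:O(11), P1:I, P2:S(11) | bus: BusRd
[5] P0: store L0 := 32 | P0:M(32), P1:I, P2:I | bus: BusRdX,Flush
[6] P1: store L0 := 14 | P0:I, P1:M(14), P2:I | bus: BusRdX,Flush

state = I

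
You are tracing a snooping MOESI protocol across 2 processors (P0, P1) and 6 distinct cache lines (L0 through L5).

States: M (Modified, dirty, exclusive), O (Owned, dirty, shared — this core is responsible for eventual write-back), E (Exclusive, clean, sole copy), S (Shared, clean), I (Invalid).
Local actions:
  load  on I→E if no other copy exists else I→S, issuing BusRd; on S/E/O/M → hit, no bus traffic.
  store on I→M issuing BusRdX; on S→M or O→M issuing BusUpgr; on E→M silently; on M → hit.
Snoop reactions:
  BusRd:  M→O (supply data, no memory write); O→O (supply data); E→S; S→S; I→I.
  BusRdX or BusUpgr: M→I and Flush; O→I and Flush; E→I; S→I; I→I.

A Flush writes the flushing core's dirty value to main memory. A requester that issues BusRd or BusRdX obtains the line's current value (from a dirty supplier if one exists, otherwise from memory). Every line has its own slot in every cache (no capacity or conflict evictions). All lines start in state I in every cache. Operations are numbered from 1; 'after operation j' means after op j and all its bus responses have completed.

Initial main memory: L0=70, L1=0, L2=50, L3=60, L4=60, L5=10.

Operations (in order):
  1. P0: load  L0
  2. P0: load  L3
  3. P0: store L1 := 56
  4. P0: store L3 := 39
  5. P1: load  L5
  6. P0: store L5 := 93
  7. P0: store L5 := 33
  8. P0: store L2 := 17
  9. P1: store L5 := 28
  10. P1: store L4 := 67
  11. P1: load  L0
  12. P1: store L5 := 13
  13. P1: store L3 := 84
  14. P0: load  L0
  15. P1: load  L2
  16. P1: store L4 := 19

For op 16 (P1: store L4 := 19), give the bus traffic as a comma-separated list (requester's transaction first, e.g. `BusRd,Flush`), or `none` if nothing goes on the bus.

bus = none

step 1: P0: load  L0  ⟶  EI  (L0)  txn=BusRd  M[L0]=70
step 2: P0: load  L3  ⟶  EI  (L3)  txn=BusRd  M[L3]=60
step 3: P0: store L1 := 56  ⟶  MI  (L1)  txn=BusRdX  M[L1]=0
step 4: P0: store L3 := 39  ⟶  MI  (L3)  txn=∅  M[L3]=60
step 5: P1: load  L5  ⟶  IE  (L5)  txn=BusRd  M[L5]=10
step 6: P0: store L5 := 93  ⟶  MI  (L5)  txn=BusRdX  M[L5]=10
step 7: P0: store L5 := 33  ⟶  MI  (L5)  txn=∅  M[L5]=10
step 8: P0: store L2 := 17  ⟶  MI  (L2)  txn=BusRdX  M[L2]=50
step 9: P1: store L5 := 28  ⟶  IM  (L5)  txn=BusRdX+Flush  M[L5]=33
step 10: P1: store L4 := 67  ⟶  IM  (L4)  txn=BusRdX  M[L4]=60
step 11: P1: load  L0  ⟶  SS  (L0)  txn=BusRd  M[L0]=70
step 12: P1: store L5 := 13  ⟶  IM  (L5)  txn=∅  M[L5]=33
step 13: P1: store L3 := 84  ⟶  IM  (L3)  txn=BusRdX+Flush  M[L3]=39
step 14: P0: load  L0  ⟶  SS  (L0)  txn=∅  M[L0]=70
step 15: P1: load  L2  ⟶  OS  (L2)  txn=BusRd  M[L2]=50
step 16: P1: store L4 := 19  ⟶  IM  (L4)  txn=∅  M[L4]=60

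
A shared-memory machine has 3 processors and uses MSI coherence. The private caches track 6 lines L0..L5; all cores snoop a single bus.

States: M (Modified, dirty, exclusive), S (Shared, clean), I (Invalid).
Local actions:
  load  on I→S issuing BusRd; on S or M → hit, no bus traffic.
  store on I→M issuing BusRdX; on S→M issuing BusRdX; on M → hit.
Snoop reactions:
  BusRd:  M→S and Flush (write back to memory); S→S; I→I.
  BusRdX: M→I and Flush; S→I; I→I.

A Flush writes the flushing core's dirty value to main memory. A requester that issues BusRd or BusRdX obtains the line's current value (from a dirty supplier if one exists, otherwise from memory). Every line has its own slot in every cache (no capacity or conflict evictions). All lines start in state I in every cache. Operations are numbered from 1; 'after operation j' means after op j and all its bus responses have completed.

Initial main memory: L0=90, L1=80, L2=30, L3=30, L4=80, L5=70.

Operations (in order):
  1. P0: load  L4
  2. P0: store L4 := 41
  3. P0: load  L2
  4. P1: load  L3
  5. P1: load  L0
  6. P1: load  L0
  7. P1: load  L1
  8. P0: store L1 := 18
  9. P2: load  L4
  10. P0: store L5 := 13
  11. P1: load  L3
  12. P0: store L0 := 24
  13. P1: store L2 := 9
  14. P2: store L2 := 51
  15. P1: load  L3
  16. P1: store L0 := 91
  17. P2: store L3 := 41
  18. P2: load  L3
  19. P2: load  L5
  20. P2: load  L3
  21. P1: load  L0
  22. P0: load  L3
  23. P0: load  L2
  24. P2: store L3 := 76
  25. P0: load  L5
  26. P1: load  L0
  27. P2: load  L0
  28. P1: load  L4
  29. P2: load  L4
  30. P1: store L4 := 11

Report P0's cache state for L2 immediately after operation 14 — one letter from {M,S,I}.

state = I

[1] P0: load  L4 | P0:S(80), P1:I, P2:I | bus: BusRd
[2] P0: store L4 := 41 | P0:M(41), P1:I, P2:I | bus: BusRdX
[3] P0: load  L2 | P0:S(30), P1:I, P2:I | bus: BusRd
[4] P1: load  L3 | P0:I, P1:S(30), P2:I | bus: BusRd
[5] P1: load  L0 | P0:I, P1:S(90), P2:I | bus: BusRd
[6] P1: load  L0 | P0:I, P1:S(90), P2:I | bus: none
[7] P1: load  L1 | P0:I, P1:S(80), P2:I | bus: BusRd
[8] P0: store L1 := 18 | P0:M(18), P1:I, P2:I | bus: BusRdX
[9] P2: load  L4 | P0:S(41), P1:I, P2:S(41) | bus: BusRd,Flush
[10] P0: store L5 := 13 | P0:M(13), P1:I, P2:I | bus: BusRdX
[11] P1: load  L3 | P0:I, P1:S(30), P2:I | bus: none
[12] P0: store L0 := 24 | P0:M(24), P1:I, P2:I | bus: BusRdX
[13] P1: store L2 := 9 | P0:I, P1:M(9), P2:I | bus: BusRdX
[14] P2: store L2 := 51 | P0:I, P1:I, P2:M(51) | bus: BusRdX,Flush
[15] P1: load  L3 | P0:I, P1:S(30), P2:I | bus: none
[16] P1: store L0 := 91 | P0:I, P1:M(91), P2:I | bus: BusRdX,Flush
[17] P2: store L3 := 41 | P0:I, P1:I, P2:M(41) | bus: BusRdX
[18] P2: load  L3 | P0:I, P1:I, P2:M(41) | bus: none
[19] P2: load  L5 | P0:S(13), P1:I, P2:S(13) | bus: BusRd,Flush
[20] P2: load  L3 | P0:I, P1:I, P2:M(41) | bus: none
[21] P1: load  L0 | P0:I, P1:M(91), P2:I | bus: none
[22] P0: load  L3 | P0:S(41), P1:I, P2:S(41) | bus: BusRd,Flush
[23] P0: load  L2 | P0:S(51), P1:I, P2:S(51) | bus: BusRd,Flush
[24] P2: store L3 := 76 | P0:I, P1:I, P2:M(76) | bus: BusRdX
[25] P0: load  L5 | P0:S(13), P1:I, P2:S(13) | bus: none
[26] P1: load  L0 | P0:I, P1:M(91), P2:I | bus: none
[27] P2: load  L0 | P0:I, P1:S(91), P2:S(91) | bus: BusRd,Flush
[28] P1: load  L4 | P0:S(41), P1:S(41), P2:S(41) | bus: BusRd
[29] P2: load  L4 | P0:S(41), P1:S(41), P2:S(41) | bus: none
[30] P1: store L4 := 11 | P0:I, P1:M(11), P2:I | bus: BusRdX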